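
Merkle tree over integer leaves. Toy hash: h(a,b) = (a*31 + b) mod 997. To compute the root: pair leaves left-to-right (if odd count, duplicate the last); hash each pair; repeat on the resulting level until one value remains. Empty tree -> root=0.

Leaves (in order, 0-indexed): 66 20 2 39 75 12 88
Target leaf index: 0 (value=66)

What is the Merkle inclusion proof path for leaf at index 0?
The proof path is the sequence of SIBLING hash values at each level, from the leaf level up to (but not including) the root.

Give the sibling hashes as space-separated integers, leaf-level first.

Answer: 20 101 488

Derivation:
L0 (leaves): [66, 20, 2, 39, 75, 12, 88], target index=0
L1: h(66,20)=(66*31+20)%997=72 [pair 0] h(2,39)=(2*31+39)%997=101 [pair 1] h(75,12)=(75*31+12)%997=343 [pair 2] h(88,88)=(88*31+88)%997=822 [pair 3] -> [72, 101, 343, 822]
  Sibling for proof at L0: 20
L2: h(72,101)=(72*31+101)%997=339 [pair 0] h(343,822)=(343*31+822)%997=488 [pair 1] -> [339, 488]
  Sibling for proof at L1: 101
L3: h(339,488)=(339*31+488)%997=30 [pair 0] -> [30]
  Sibling for proof at L2: 488
Root: 30
Proof path (sibling hashes from leaf to root): [20, 101, 488]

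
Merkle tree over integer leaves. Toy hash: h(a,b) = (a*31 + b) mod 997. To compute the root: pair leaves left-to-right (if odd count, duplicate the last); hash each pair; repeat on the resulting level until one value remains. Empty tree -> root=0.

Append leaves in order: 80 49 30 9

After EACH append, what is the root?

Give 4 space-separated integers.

After append 80 (leaves=[80]):
  L0: [80]
  root=80
After append 49 (leaves=[80, 49]):
  L0: [80, 49]
  L1: h(80,49)=(80*31+49)%997=535 -> [535]
  root=535
After append 30 (leaves=[80, 49, 30]):
  L0: [80, 49, 30]
  L1: h(80,49)=(80*31+49)%997=535 h(30,30)=(30*31+30)%997=960 -> [535, 960]
  L2: h(535,960)=(535*31+960)%997=596 -> [596]
  root=596
After append 9 (leaves=[80, 49, 30, 9]):
  L0: [80, 49, 30, 9]
  L1: h(80,49)=(80*31+49)%997=535 h(30,9)=(30*31+9)%997=939 -> [535, 939]
  L2: h(535,939)=(535*31+939)%997=575 -> [575]
  root=575

Answer: 80 535 596 575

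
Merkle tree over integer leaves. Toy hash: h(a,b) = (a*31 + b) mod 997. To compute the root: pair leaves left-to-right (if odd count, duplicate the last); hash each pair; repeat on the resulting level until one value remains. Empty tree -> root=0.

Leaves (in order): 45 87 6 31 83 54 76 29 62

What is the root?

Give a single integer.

L0: [45, 87, 6, 31, 83, 54, 76, 29, 62]
L1: h(45,87)=(45*31+87)%997=485 h(6,31)=(6*31+31)%997=217 h(83,54)=(83*31+54)%997=633 h(76,29)=(76*31+29)%997=391 h(62,62)=(62*31+62)%997=987 -> [485, 217, 633, 391, 987]
L2: h(485,217)=(485*31+217)%997=297 h(633,391)=(633*31+391)%997=74 h(987,987)=(987*31+987)%997=677 -> [297, 74, 677]
L3: h(297,74)=(297*31+74)%997=308 h(677,677)=(677*31+677)%997=727 -> [308, 727]
L4: h(308,727)=(308*31+727)%997=305 -> [305]

Answer: 305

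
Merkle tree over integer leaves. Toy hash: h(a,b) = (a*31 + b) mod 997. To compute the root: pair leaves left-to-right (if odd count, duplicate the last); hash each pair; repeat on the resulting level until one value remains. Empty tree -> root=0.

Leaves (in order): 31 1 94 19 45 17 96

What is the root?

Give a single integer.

Answer: 444

Derivation:
L0: [31, 1, 94, 19, 45, 17, 96]
L1: h(31,1)=(31*31+1)%997=962 h(94,19)=(94*31+19)%997=939 h(45,17)=(45*31+17)%997=415 h(96,96)=(96*31+96)%997=81 -> [962, 939, 415, 81]
L2: h(962,939)=(962*31+939)%997=851 h(415,81)=(415*31+81)%997=982 -> [851, 982]
L3: h(851,982)=(851*31+982)%997=444 -> [444]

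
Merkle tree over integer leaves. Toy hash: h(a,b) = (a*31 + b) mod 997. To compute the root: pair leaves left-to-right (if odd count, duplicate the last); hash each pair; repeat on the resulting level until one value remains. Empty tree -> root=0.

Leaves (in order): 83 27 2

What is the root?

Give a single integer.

Answer: 904

Derivation:
L0: [83, 27, 2]
L1: h(83,27)=(83*31+27)%997=606 h(2,2)=(2*31+2)%997=64 -> [606, 64]
L2: h(606,64)=(606*31+64)%997=904 -> [904]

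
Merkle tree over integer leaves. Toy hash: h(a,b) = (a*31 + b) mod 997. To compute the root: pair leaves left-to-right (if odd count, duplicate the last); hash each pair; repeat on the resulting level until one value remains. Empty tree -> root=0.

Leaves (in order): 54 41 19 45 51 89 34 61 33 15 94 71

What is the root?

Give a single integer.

Answer: 377

Derivation:
L0: [54, 41, 19, 45, 51, 89, 34, 61, 33, 15, 94, 71]
L1: h(54,41)=(54*31+41)%997=718 h(19,45)=(19*31+45)%997=634 h(51,89)=(51*31+89)%997=673 h(34,61)=(34*31+61)%997=118 h(33,15)=(33*31+15)%997=41 h(94,71)=(94*31+71)%997=991 -> [718, 634, 673, 118, 41, 991]
L2: h(718,634)=(718*31+634)%997=958 h(673,118)=(673*31+118)%997=44 h(41,991)=(41*31+991)%997=268 -> [958, 44, 268]
L3: h(958,44)=(958*31+44)%997=829 h(268,268)=(268*31+268)%997=600 -> [829, 600]
L4: h(829,600)=(829*31+600)%997=377 -> [377]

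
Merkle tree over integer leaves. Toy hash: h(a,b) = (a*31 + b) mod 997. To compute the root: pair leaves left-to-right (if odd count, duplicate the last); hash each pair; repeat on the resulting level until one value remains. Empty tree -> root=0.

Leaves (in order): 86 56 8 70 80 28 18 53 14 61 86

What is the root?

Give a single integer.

Answer: 907

Derivation:
L0: [86, 56, 8, 70, 80, 28, 18, 53, 14, 61, 86]
L1: h(86,56)=(86*31+56)%997=728 h(8,70)=(8*31+70)%997=318 h(80,28)=(80*31+28)%997=514 h(18,53)=(18*31+53)%997=611 h(14,61)=(14*31+61)%997=495 h(86,86)=(86*31+86)%997=758 -> [728, 318, 514, 611, 495, 758]
L2: h(728,318)=(728*31+318)%997=952 h(514,611)=(514*31+611)%997=593 h(495,758)=(495*31+758)%997=151 -> [952, 593, 151]
L3: h(952,593)=(952*31+593)%997=195 h(151,151)=(151*31+151)%997=844 -> [195, 844]
L4: h(195,844)=(195*31+844)%997=907 -> [907]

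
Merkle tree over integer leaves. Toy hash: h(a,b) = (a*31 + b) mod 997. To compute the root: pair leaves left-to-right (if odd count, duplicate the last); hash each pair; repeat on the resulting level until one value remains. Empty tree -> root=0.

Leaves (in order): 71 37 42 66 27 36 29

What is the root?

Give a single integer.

Answer: 798

Derivation:
L0: [71, 37, 42, 66, 27, 36, 29]
L1: h(71,37)=(71*31+37)%997=244 h(42,66)=(42*31+66)%997=371 h(27,36)=(27*31+36)%997=873 h(29,29)=(29*31+29)%997=928 -> [244, 371, 873, 928]
L2: h(244,371)=(244*31+371)%997=956 h(873,928)=(873*31+928)%997=75 -> [956, 75]
L3: h(956,75)=(956*31+75)%997=798 -> [798]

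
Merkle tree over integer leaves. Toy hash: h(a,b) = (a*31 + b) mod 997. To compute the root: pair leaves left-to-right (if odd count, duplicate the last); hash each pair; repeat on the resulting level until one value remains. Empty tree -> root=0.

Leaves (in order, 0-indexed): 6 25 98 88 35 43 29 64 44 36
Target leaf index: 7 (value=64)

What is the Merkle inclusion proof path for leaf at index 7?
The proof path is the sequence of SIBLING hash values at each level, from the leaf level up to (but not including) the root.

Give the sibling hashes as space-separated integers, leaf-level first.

L0 (leaves): [6, 25, 98, 88, 35, 43, 29, 64, 44, 36], target index=7
L1: h(6,25)=(6*31+25)%997=211 [pair 0] h(98,88)=(98*31+88)%997=135 [pair 1] h(35,43)=(35*31+43)%997=131 [pair 2] h(29,64)=(29*31+64)%997=963 [pair 3] h(44,36)=(44*31+36)%997=403 [pair 4] -> [211, 135, 131, 963, 403]
  Sibling for proof at L0: 29
L2: h(211,135)=(211*31+135)%997=694 [pair 0] h(131,963)=(131*31+963)%997=39 [pair 1] h(403,403)=(403*31+403)%997=932 [pair 2] -> [694, 39, 932]
  Sibling for proof at L1: 131
L3: h(694,39)=(694*31+39)%997=616 [pair 0] h(932,932)=(932*31+932)%997=911 [pair 1] -> [616, 911]
  Sibling for proof at L2: 694
L4: h(616,911)=(616*31+911)%997=67 [pair 0] -> [67]
  Sibling for proof at L3: 911
Root: 67
Proof path (sibling hashes from leaf to root): [29, 131, 694, 911]

Answer: 29 131 694 911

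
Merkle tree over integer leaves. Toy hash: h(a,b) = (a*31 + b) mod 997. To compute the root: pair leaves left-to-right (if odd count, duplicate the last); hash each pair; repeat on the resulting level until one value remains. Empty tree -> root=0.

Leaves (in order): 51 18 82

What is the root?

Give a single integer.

Answer: 349

Derivation:
L0: [51, 18, 82]
L1: h(51,18)=(51*31+18)%997=602 h(82,82)=(82*31+82)%997=630 -> [602, 630]
L2: h(602,630)=(602*31+630)%997=349 -> [349]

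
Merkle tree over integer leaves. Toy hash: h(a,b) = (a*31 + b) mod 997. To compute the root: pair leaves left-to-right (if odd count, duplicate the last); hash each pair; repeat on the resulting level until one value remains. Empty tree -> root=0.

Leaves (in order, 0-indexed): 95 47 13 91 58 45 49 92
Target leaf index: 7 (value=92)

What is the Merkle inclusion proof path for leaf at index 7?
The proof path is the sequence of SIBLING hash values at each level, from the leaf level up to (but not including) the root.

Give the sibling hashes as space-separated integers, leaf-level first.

L0 (leaves): [95, 47, 13, 91, 58, 45, 49, 92], target index=7
L1: h(95,47)=(95*31+47)%997=1 [pair 0] h(13,91)=(13*31+91)%997=494 [pair 1] h(58,45)=(58*31+45)%997=846 [pair 2] h(49,92)=(49*31+92)%997=614 [pair 3] -> [1, 494, 846, 614]
  Sibling for proof at L0: 49
L2: h(1,494)=(1*31+494)%997=525 [pair 0] h(846,614)=(846*31+614)%997=918 [pair 1] -> [525, 918]
  Sibling for proof at L1: 846
L3: h(525,918)=(525*31+918)%997=244 [pair 0] -> [244]
  Sibling for proof at L2: 525
Root: 244
Proof path (sibling hashes from leaf to root): [49, 846, 525]

Answer: 49 846 525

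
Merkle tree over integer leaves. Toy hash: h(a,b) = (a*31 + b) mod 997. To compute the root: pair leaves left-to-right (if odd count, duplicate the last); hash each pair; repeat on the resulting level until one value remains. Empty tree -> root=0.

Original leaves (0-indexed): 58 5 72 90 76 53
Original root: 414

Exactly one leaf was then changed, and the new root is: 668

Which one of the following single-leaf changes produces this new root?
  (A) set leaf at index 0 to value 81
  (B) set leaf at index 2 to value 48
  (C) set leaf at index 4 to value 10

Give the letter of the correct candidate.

Original leaves: [58, 5, 72, 90, 76, 53]
Target new root: 668
Try each candidate change and compute the resulting root:
Candidate A: set leaf[0] = 81 -> leaves = [81, 5, 72, 90, 76, 53]
  L0: [81, 5, 72, 90, 76, 53]
  L1: h(81,5)=(81*31+5)%997=522 h(72,90)=(72*31+90)%997=328 h(76,53)=(76*31+53)%997=415 -> [522, 328, 415]
  L2: h(522,328)=(522*31+328)%997=558 h(415,415)=(415*31+415)%997=319 -> [558, 319]
  L3: h(558,319)=(558*31+319)%997=668 -> [668]
  root = 668 == target 668  ** MATCH **
Candidate B: set leaf[2] = 48 -> leaves = [58, 5, 48, 90, 76, 53]
  L0: [58, 5, 48, 90, 76, 53]
  L1: h(58,5)=(58*31+5)%997=806 h(48,90)=(48*31+90)%997=581 h(76,53)=(76*31+53)%997=415 -> [806, 581, 415]
  L2: h(806,581)=(806*31+581)%997=642 h(415,415)=(415*31+415)%997=319 -> [642, 319]
  L3: h(642,319)=(642*31+319)%997=281 -> [281]
  root = 281 != target 668
Candidate C: set leaf[4] = 10 -> leaves = [58, 5, 72, 90, 10, 53]
  L0: [58, 5, 72, 90, 10, 53]
  L1: h(58,5)=(58*31+5)%997=806 h(72,90)=(72*31+90)%997=328 h(10,53)=(10*31+53)%997=363 -> [806, 328, 363]
  L2: h(806,328)=(806*31+328)%997=389 h(363,363)=(363*31+363)%997=649 -> [389, 649]
  L3: h(389,649)=(389*31+649)%997=744 -> [744]
  root = 744 != target 668
Candidate A produces the target root.

Answer: A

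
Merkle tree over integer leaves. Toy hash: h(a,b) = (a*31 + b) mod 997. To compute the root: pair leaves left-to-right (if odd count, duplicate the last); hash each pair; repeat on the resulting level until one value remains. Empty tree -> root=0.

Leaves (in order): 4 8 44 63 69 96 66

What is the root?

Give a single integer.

Answer: 215

Derivation:
L0: [4, 8, 44, 63, 69, 96, 66]
L1: h(4,8)=(4*31+8)%997=132 h(44,63)=(44*31+63)%997=430 h(69,96)=(69*31+96)%997=241 h(66,66)=(66*31+66)%997=118 -> [132, 430, 241, 118]
L2: h(132,430)=(132*31+430)%997=534 h(241,118)=(241*31+118)%997=610 -> [534, 610]
L3: h(534,610)=(534*31+610)%997=215 -> [215]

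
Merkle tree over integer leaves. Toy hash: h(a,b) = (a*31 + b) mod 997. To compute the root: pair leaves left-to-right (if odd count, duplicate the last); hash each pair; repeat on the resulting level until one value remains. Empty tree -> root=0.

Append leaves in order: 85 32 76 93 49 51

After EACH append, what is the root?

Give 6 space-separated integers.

Answer: 85 673 364 381 173 237

Derivation:
After append 85 (leaves=[85]):
  L0: [85]
  root=85
After append 32 (leaves=[85, 32]):
  L0: [85, 32]
  L1: h(85,32)=(85*31+32)%997=673 -> [673]
  root=673
After append 76 (leaves=[85, 32, 76]):
  L0: [85, 32, 76]
  L1: h(85,32)=(85*31+32)%997=673 h(76,76)=(76*31+76)%997=438 -> [673, 438]
  L2: h(673,438)=(673*31+438)%997=364 -> [364]
  root=364
After append 93 (leaves=[85, 32, 76, 93]):
  L0: [85, 32, 76, 93]
  L1: h(85,32)=(85*31+32)%997=673 h(76,93)=(76*31+93)%997=455 -> [673, 455]
  L2: h(673,455)=(673*31+455)%997=381 -> [381]
  root=381
After append 49 (leaves=[85, 32, 76, 93, 49]):
  L0: [85, 32, 76, 93, 49]
  L1: h(85,32)=(85*31+32)%997=673 h(76,93)=(76*31+93)%997=455 h(49,49)=(49*31+49)%997=571 -> [673, 455, 571]
  L2: h(673,455)=(673*31+455)%997=381 h(571,571)=(571*31+571)%997=326 -> [381, 326]
  L3: h(381,326)=(381*31+326)%997=173 -> [173]
  root=173
After append 51 (leaves=[85, 32, 76, 93, 49, 51]):
  L0: [85, 32, 76, 93, 49, 51]
  L1: h(85,32)=(85*31+32)%997=673 h(76,93)=(76*31+93)%997=455 h(49,51)=(49*31+51)%997=573 -> [673, 455, 573]
  L2: h(673,455)=(673*31+455)%997=381 h(573,573)=(573*31+573)%997=390 -> [381, 390]
  L3: h(381,390)=(381*31+390)%997=237 -> [237]
  root=237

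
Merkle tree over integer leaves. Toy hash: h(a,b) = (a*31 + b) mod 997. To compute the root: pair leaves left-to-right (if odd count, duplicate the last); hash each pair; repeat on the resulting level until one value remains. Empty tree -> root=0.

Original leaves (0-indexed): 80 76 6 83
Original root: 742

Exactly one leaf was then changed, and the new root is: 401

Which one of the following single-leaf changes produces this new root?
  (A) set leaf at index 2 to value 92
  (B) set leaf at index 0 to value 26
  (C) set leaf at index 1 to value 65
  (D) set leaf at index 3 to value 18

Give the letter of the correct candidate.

Original leaves: [80, 76, 6, 83]
Target new root: 401
Try each candidate change and compute the resulting root:
Candidate A: set leaf[2] = 92 -> leaves = [80, 76, 92, 83]
  L0: [80, 76, 92, 83]
  L1: h(80,76)=(80*31+76)%997=562 h(92,83)=(92*31+83)%997=941 -> [562, 941]
  L2: h(562,941)=(562*31+941)%997=417 -> [417]
  root = 417 != target 401
Candidate B: set leaf[0] = 26 -> leaves = [26, 76, 6, 83]
  L0: [26, 76, 6, 83]
  L1: h(26,76)=(26*31+76)%997=882 h(6,83)=(6*31+83)%997=269 -> [882, 269]
  L2: h(882,269)=(882*31+269)%997=692 -> [692]
  root = 692 != target 401
Candidate C: set leaf[1] = 65 -> leaves = [80, 65, 6, 83]
  L0: [80, 65, 6, 83]
  L1: h(80,65)=(80*31+65)%997=551 h(6,83)=(6*31+83)%997=269 -> [551, 269]
  L2: h(551,269)=(551*31+269)%997=401 -> [401]
  root = 401 == target 401  ** MATCH **
Candidate D: set leaf[3] = 18 -> leaves = [80, 76, 6, 18]
  L0: [80, 76, 6, 18]
  L1: h(80,76)=(80*31+76)%997=562 h(6,18)=(6*31+18)%997=204 -> [562, 204]
  L2: h(562,204)=(562*31+204)%997=677 -> [677]
  root = 677 != target 401
Candidate C produces the target root.

Answer: C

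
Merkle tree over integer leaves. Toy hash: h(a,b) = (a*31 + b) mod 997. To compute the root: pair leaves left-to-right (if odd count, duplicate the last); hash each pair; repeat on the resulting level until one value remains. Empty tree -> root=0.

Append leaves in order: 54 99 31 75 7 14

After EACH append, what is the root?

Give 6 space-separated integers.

After append 54 (leaves=[54]):
  L0: [54]
  root=54
After append 99 (leaves=[54, 99]):
  L0: [54, 99]
  L1: h(54,99)=(54*31+99)%997=776 -> [776]
  root=776
After append 31 (leaves=[54, 99, 31]):
  L0: [54, 99, 31]
  L1: h(54,99)=(54*31+99)%997=776 h(31,31)=(31*31+31)%997=992 -> [776, 992]
  L2: h(776,992)=(776*31+992)%997=123 -> [123]
  root=123
After append 75 (leaves=[54, 99, 31, 75]):
  L0: [54, 99, 31, 75]
  L1: h(54,99)=(54*31+99)%997=776 h(31,75)=(31*31+75)%997=39 -> [776, 39]
  L2: h(776,39)=(776*31+39)%997=167 -> [167]
  root=167
After append 7 (leaves=[54, 99, 31, 75, 7]):
  L0: [54, 99, 31, 75, 7]
  L1: h(54,99)=(54*31+99)%997=776 h(31,75)=(31*31+75)%997=39 h(7,7)=(7*31+7)%997=224 -> [776, 39, 224]
  L2: h(776,39)=(776*31+39)%997=167 h(224,224)=(224*31+224)%997=189 -> [167, 189]
  L3: h(167,189)=(167*31+189)%997=381 -> [381]
  root=381
After append 14 (leaves=[54, 99, 31, 75, 7, 14]):
  L0: [54, 99, 31, 75, 7, 14]
  L1: h(54,99)=(54*31+99)%997=776 h(31,75)=(31*31+75)%997=39 h(7,14)=(7*31+14)%997=231 -> [776, 39, 231]
  L2: h(776,39)=(776*31+39)%997=167 h(231,231)=(231*31+231)%997=413 -> [167, 413]
  L3: h(167,413)=(167*31+413)%997=605 -> [605]
  root=605

Answer: 54 776 123 167 381 605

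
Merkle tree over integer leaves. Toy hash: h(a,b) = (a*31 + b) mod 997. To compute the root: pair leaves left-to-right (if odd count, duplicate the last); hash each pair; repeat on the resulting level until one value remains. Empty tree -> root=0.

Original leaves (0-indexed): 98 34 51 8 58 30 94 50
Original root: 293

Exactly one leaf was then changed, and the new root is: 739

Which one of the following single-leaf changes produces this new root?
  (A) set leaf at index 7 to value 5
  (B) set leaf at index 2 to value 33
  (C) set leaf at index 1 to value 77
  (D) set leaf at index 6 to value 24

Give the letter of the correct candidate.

Original leaves: [98, 34, 51, 8, 58, 30, 94, 50]
Target new root: 739
Try each candidate change and compute the resulting root:
Candidate A: set leaf[7] = 5 -> leaves = [98, 34, 51, 8, 58, 30, 94, 5]
  L0: [98, 34, 51, 8, 58, 30, 94, 5]
  L1: h(98,34)=(98*31+34)%997=81 h(51,8)=(51*31+8)%997=592 h(58,30)=(58*31+30)%997=831 h(94,5)=(94*31+5)%997=925 -> [81, 592, 831, 925]
  L2: h(81,592)=(81*31+592)%997=112 h(831,925)=(831*31+925)%997=764 -> [112, 764]
  L3: h(112,764)=(112*31+764)%997=248 -> [248]
  root = 248 != target 739
Candidate B: set leaf[2] = 33 -> leaves = [98, 34, 33, 8, 58, 30, 94, 50]
  L0: [98, 34, 33, 8, 58, 30, 94, 50]
  L1: h(98,34)=(98*31+34)%997=81 h(33,8)=(33*31+8)%997=34 h(58,30)=(58*31+30)%997=831 h(94,50)=(94*31+50)%997=970 -> [81, 34, 831, 970]
  L2: h(81,34)=(81*31+34)%997=551 h(831,970)=(831*31+970)%997=809 -> [551, 809]
  L3: h(551,809)=(551*31+809)%997=941 -> [941]
  root = 941 != target 739
Candidate C: set leaf[1] = 77 -> leaves = [98, 77, 51, 8, 58, 30, 94, 50]
  L0: [98, 77, 51, 8, 58, 30, 94, 50]
  L1: h(98,77)=(98*31+77)%997=124 h(51,8)=(51*31+8)%997=592 h(58,30)=(58*31+30)%997=831 h(94,50)=(94*31+50)%997=970 -> [124, 592, 831, 970]
  L2: h(124,592)=(124*31+592)%997=448 h(831,970)=(831*31+970)%997=809 -> [448, 809]
  L3: h(448,809)=(448*31+809)%997=739 -> [739]
  root = 739 == target 739  ** MATCH **
Candidate D: set leaf[6] = 24 -> leaves = [98, 34, 51, 8, 58, 30, 24, 50]
  L0: [98, 34, 51, 8, 58, 30, 24, 50]
  L1: h(98,34)=(98*31+34)%997=81 h(51,8)=(51*31+8)%997=592 h(58,30)=(58*31+30)%997=831 h(24,50)=(24*31+50)%997=794 -> [81, 592, 831, 794]
  L2: h(81,592)=(81*31+592)%997=112 h(831,794)=(831*31+794)%997=633 -> [112, 633]
  L3: h(112,633)=(112*31+633)%997=117 -> [117]
  root = 117 != target 739
Candidate C produces the target root.

Answer: C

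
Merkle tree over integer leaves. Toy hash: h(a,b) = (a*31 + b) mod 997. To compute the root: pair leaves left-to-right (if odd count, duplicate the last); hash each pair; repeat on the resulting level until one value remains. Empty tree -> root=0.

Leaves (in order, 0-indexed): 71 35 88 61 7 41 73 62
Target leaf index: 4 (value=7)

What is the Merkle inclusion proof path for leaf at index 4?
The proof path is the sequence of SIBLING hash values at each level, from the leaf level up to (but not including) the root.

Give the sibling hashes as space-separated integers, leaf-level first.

L0 (leaves): [71, 35, 88, 61, 7, 41, 73, 62], target index=4
L1: h(71,35)=(71*31+35)%997=242 [pair 0] h(88,61)=(88*31+61)%997=795 [pair 1] h(7,41)=(7*31+41)%997=258 [pair 2] h(73,62)=(73*31+62)%997=331 [pair 3] -> [242, 795, 258, 331]
  Sibling for proof at L0: 41
L2: h(242,795)=(242*31+795)%997=321 [pair 0] h(258,331)=(258*31+331)%997=353 [pair 1] -> [321, 353]
  Sibling for proof at L1: 331
L3: h(321,353)=(321*31+353)%997=334 [pair 0] -> [334]
  Sibling for proof at L2: 321
Root: 334
Proof path (sibling hashes from leaf to root): [41, 331, 321]

Answer: 41 331 321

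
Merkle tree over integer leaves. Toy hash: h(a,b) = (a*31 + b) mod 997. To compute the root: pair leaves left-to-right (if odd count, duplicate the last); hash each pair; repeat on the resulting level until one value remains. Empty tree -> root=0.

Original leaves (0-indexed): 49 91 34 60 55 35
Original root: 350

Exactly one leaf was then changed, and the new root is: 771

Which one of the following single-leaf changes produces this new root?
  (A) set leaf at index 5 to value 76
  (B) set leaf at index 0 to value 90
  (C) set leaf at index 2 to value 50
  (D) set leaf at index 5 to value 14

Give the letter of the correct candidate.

Answer: C

Derivation:
Original leaves: [49, 91, 34, 60, 55, 35]
Target new root: 771
Try each candidate change and compute the resulting root:
Candidate A: set leaf[5] = 76 -> leaves = [49, 91, 34, 60, 55, 76]
  L0: [49, 91, 34, 60, 55, 76]
  L1: h(49,91)=(49*31+91)%997=613 h(34,60)=(34*31+60)%997=117 h(55,76)=(55*31+76)%997=784 -> [613, 117, 784]
  L2: h(613,117)=(613*31+117)%997=177 h(784,784)=(784*31+784)%997=163 -> [177, 163]
  L3: h(177,163)=(177*31+163)%997=665 -> [665]
  root = 665 != target 771
Candidate B: set leaf[0] = 90 -> leaves = [90, 91, 34, 60, 55, 35]
  L0: [90, 91, 34, 60, 55, 35]
  L1: h(90,91)=(90*31+91)%997=887 h(34,60)=(34*31+60)%997=117 h(55,35)=(55*31+35)%997=743 -> [887, 117, 743]
  L2: h(887,117)=(887*31+117)%997=695 h(743,743)=(743*31+743)%997=845 -> [695, 845]
  L3: h(695,845)=(695*31+845)%997=456 -> [456]
  root = 456 != target 771
Candidate C: set leaf[2] = 50 -> leaves = [49, 91, 50, 60, 55, 35]
  L0: [49, 91, 50, 60, 55, 35]
  L1: h(49,91)=(49*31+91)%997=613 h(50,60)=(50*31+60)%997=613 h(55,35)=(55*31+35)%997=743 -> [613, 613, 743]
  L2: h(613,613)=(613*31+613)%997=673 h(743,743)=(743*31+743)%997=845 -> [673, 845]
  L3: h(673,845)=(673*31+845)%997=771 -> [771]
  root = 771 == target 771  ** MATCH **
Candidate D: set leaf[5] = 14 -> leaves = [49, 91, 34, 60, 55, 14]
  L0: [49, 91, 34, 60, 55, 14]
  L1: h(49,91)=(49*31+91)%997=613 h(34,60)=(34*31+60)%997=117 h(55,14)=(55*31+14)%997=722 -> [613, 117, 722]
  L2: h(613,117)=(613*31+117)%997=177 h(722,722)=(722*31+722)%997=173 -> [177, 173]
  L3: h(177,173)=(177*31+173)%997=675 -> [675]
  root = 675 != target 771
Candidate C produces the target root.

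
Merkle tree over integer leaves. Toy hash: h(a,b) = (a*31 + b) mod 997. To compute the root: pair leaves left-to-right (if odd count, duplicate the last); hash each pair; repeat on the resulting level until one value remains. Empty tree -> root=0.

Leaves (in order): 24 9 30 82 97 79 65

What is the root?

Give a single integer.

Answer: 316

Derivation:
L0: [24, 9, 30, 82, 97, 79, 65]
L1: h(24,9)=(24*31+9)%997=753 h(30,82)=(30*31+82)%997=15 h(97,79)=(97*31+79)%997=95 h(65,65)=(65*31+65)%997=86 -> [753, 15, 95, 86]
L2: h(753,15)=(753*31+15)%997=427 h(95,86)=(95*31+86)%997=40 -> [427, 40]
L3: h(427,40)=(427*31+40)%997=316 -> [316]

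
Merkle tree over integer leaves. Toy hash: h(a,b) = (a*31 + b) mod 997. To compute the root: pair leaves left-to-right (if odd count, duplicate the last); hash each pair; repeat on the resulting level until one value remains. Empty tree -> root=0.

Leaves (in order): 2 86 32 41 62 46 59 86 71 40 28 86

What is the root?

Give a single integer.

L0: [2, 86, 32, 41, 62, 46, 59, 86, 71, 40, 28, 86]
L1: h(2,86)=(2*31+86)%997=148 h(32,41)=(32*31+41)%997=36 h(62,46)=(62*31+46)%997=971 h(59,86)=(59*31+86)%997=918 h(71,40)=(71*31+40)%997=247 h(28,86)=(28*31+86)%997=954 -> [148, 36, 971, 918, 247, 954]
L2: h(148,36)=(148*31+36)%997=636 h(971,918)=(971*31+918)%997=112 h(247,954)=(247*31+954)%997=635 -> [636, 112, 635]
L3: h(636,112)=(636*31+112)%997=885 h(635,635)=(635*31+635)%997=380 -> [885, 380]
L4: h(885,380)=(885*31+380)%997=896 -> [896]

Answer: 896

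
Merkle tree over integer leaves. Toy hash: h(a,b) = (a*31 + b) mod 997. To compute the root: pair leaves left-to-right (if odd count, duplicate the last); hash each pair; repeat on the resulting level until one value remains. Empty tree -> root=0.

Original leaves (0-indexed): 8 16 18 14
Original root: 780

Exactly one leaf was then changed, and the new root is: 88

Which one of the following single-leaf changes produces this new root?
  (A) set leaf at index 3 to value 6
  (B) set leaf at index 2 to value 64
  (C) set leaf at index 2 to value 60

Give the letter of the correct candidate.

Original leaves: [8, 16, 18, 14]
Target new root: 88
Try each candidate change and compute the resulting root:
Candidate A: set leaf[3] = 6 -> leaves = [8, 16, 18, 6]
  L0: [8, 16, 18, 6]
  L1: h(8,16)=(8*31+16)%997=264 h(18,6)=(18*31+6)%997=564 -> [264, 564]
  L2: h(264,564)=(264*31+564)%997=772 -> [772]
  root = 772 != target 88
Candidate B: set leaf[2] = 64 -> leaves = [8, 16, 64, 14]
  L0: [8, 16, 64, 14]
  L1: h(8,16)=(8*31+16)%997=264 h(64,14)=(64*31+14)%997=4 -> [264, 4]
  L2: h(264,4)=(264*31+4)%997=212 -> [212]
  root = 212 != target 88
Candidate C: set leaf[2] = 60 -> leaves = [8, 16, 60, 14]
  L0: [8, 16, 60, 14]
  L1: h(8,16)=(8*31+16)%997=264 h(60,14)=(60*31+14)%997=877 -> [264, 877]
  L2: h(264,877)=(264*31+877)%997=88 -> [88]
  root = 88 == target 88  ** MATCH **
Candidate C produces the target root.

Answer: C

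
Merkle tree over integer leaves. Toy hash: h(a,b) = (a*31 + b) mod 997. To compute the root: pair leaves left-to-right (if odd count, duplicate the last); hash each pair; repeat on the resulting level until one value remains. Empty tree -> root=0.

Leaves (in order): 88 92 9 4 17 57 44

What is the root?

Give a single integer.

L0: [88, 92, 9, 4, 17, 57, 44]
L1: h(88,92)=(88*31+92)%997=826 h(9,4)=(9*31+4)%997=283 h(17,57)=(17*31+57)%997=584 h(44,44)=(44*31+44)%997=411 -> [826, 283, 584, 411]
L2: h(826,283)=(826*31+283)%997=964 h(584,411)=(584*31+411)%997=569 -> [964, 569]
L3: h(964,569)=(964*31+569)%997=543 -> [543]

Answer: 543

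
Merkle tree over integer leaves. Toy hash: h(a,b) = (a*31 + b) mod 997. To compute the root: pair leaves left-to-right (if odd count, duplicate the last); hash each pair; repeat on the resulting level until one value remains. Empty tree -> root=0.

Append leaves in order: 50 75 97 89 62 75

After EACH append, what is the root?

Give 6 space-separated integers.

Answer: 50 628 638 630 267 683

Derivation:
After append 50 (leaves=[50]):
  L0: [50]
  root=50
After append 75 (leaves=[50, 75]):
  L0: [50, 75]
  L1: h(50,75)=(50*31+75)%997=628 -> [628]
  root=628
After append 97 (leaves=[50, 75, 97]):
  L0: [50, 75, 97]
  L1: h(50,75)=(50*31+75)%997=628 h(97,97)=(97*31+97)%997=113 -> [628, 113]
  L2: h(628,113)=(628*31+113)%997=638 -> [638]
  root=638
After append 89 (leaves=[50, 75, 97, 89]):
  L0: [50, 75, 97, 89]
  L1: h(50,75)=(50*31+75)%997=628 h(97,89)=(97*31+89)%997=105 -> [628, 105]
  L2: h(628,105)=(628*31+105)%997=630 -> [630]
  root=630
After append 62 (leaves=[50, 75, 97, 89, 62]):
  L0: [50, 75, 97, 89, 62]
  L1: h(50,75)=(50*31+75)%997=628 h(97,89)=(97*31+89)%997=105 h(62,62)=(62*31+62)%997=987 -> [628, 105, 987]
  L2: h(628,105)=(628*31+105)%997=630 h(987,987)=(987*31+987)%997=677 -> [630, 677]
  L3: h(630,677)=(630*31+677)%997=267 -> [267]
  root=267
After append 75 (leaves=[50, 75, 97, 89, 62, 75]):
  L0: [50, 75, 97, 89, 62, 75]
  L1: h(50,75)=(50*31+75)%997=628 h(97,89)=(97*31+89)%997=105 h(62,75)=(62*31+75)%997=3 -> [628, 105, 3]
  L2: h(628,105)=(628*31+105)%997=630 h(3,3)=(3*31+3)%997=96 -> [630, 96]
  L3: h(630,96)=(630*31+96)%997=683 -> [683]
  root=683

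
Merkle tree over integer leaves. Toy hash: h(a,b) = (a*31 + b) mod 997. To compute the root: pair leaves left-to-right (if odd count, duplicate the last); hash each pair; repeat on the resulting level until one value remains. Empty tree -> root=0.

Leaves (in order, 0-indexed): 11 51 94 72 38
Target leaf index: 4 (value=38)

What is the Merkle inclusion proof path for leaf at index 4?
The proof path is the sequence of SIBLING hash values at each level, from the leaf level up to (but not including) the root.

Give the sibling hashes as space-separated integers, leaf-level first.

L0 (leaves): [11, 51, 94, 72, 38], target index=4
L1: h(11,51)=(11*31+51)%997=392 [pair 0] h(94,72)=(94*31+72)%997=992 [pair 1] h(38,38)=(38*31+38)%997=219 [pair 2] -> [392, 992, 219]
  Sibling for proof at L0: 38
L2: h(392,992)=(392*31+992)%997=183 [pair 0] h(219,219)=(219*31+219)%997=29 [pair 1] -> [183, 29]
  Sibling for proof at L1: 219
L3: h(183,29)=(183*31+29)%997=717 [pair 0] -> [717]
  Sibling for proof at L2: 183
Root: 717
Proof path (sibling hashes from leaf to root): [38, 219, 183]

Answer: 38 219 183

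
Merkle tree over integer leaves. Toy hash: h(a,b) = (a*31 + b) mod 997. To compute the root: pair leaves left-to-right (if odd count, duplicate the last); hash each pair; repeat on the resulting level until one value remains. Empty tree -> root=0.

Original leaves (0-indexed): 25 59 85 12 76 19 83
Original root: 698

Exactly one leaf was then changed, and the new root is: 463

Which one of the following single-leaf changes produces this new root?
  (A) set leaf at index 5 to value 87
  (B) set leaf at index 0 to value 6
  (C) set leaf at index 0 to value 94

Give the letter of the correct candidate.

Original leaves: [25, 59, 85, 12, 76, 19, 83]
Target new root: 463
Try each candidate change and compute the resulting root:
Candidate A: set leaf[5] = 87 -> leaves = [25, 59, 85, 12, 76, 87, 83]
  L0: [25, 59, 85, 12, 76, 87, 83]
  L1: h(25,59)=(25*31+59)%997=834 h(85,12)=(85*31+12)%997=653 h(76,87)=(76*31+87)%997=449 h(83,83)=(83*31+83)%997=662 -> [834, 653, 449, 662]
  L2: h(834,653)=(834*31+653)%997=585 h(449,662)=(449*31+662)%997=623 -> [585, 623]
  L3: h(585,623)=(585*31+623)%997=812 -> [812]
  root = 812 != target 463
Candidate B: set leaf[0] = 6 -> leaves = [6, 59, 85, 12, 76, 19, 83]
  L0: [6, 59, 85, 12, 76, 19, 83]
  L1: h(6,59)=(6*31+59)%997=245 h(85,12)=(85*31+12)%997=653 h(76,19)=(76*31+19)%997=381 h(83,83)=(83*31+83)%997=662 -> [245, 653, 381, 662]
  L2: h(245,653)=(245*31+653)%997=272 h(381,662)=(381*31+662)%997=509 -> [272, 509]
  L3: h(272,509)=(272*31+509)%997=965 -> [965]
  root = 965 != target 463
Candidate C: set leaf[0] = 94 -> leaves = [94, 59, 85, 12, 76, 19, 83]
  L0: [94, 59, 85, 12, 76, 19, 83]
  L1: h(94,59)=(94*31+59)%997=979 h(85,12)=(85*31+12)%997=653 h(76,19)=(76*31+19)%997=381 h(83,83)=(83*31+83)%997=662 -> [979, 653, 381, 662]
  L2: h(979,653)=(979*31+653)%997=95 h(381,662)=(381*31+662)%997=509 -> [95, 509]
  L3: h(95,509)=(95*31+509)%997=463 -> [463]
  root = 463 == target 463  ** MATCH **
Candidate C produces the target root.

Answer: C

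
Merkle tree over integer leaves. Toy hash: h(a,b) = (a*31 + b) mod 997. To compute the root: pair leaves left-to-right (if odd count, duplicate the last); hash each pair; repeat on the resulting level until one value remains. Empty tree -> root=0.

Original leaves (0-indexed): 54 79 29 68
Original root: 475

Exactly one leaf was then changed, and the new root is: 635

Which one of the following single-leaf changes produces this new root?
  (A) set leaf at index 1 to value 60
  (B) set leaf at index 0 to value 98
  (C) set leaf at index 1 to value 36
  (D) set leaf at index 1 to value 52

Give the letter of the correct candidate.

Original leaves: [54, 79, 29, 68]
Target new root: 635
Try each candidate change and compute the resulting root:
Candidate A: set leaf[1] = 60 -> leaves = [54, 60, 29, 68]
  L0: [54, 60, 29, 68]
  L1: h(54,60)=(54*31+60)%997=737 h(29,68)=(29*31+68)%997=967 -> [737, 967]
  L2: h(737,967)=(737*31+967)%997=883 -> [883]
  root = 883 != target 635
Candidate B: set leaf[0] = 98 -> leaves = [98, 79, 29, 68]
  L0: [98, 79, 29, 68]
  L1: h(98,79)=(98*31+79)%997=126 h(29,68)=(29*31+68)%997=967 -> [126, 967]
  L2: h(126,967)=(126*31+967)%997=885 -> [885]
  root = 885 != target 635
Candidate C: set leaf[1] = 36 -> leaves = [54, 36, 29, 68]
  L0: [54, 36, 29, 68]
  L1: h(54,36)=(54*31+36)%997=713 h(29,68)=(29*31+68)%997=967 -> [713, 967]
  L2: h(713,967)=(713*31+967)%997=139 -> [139]
  root = 139 != target 635
Candidate D: set leaf[1] = 52 -> leaves = [54, 52, 29, 68]
  L0: [54, 52, 29, 68]
  L1: h(54,52)=(54*31+52)%997=729 h(29,68)=(29*31+68)%997=967 -> [729, 967]
  L2: h(729,967)=(729*31+967)%997=635 -> [635]
  root = 635 == target 635  ** MATCH **
Candidate D produces the target root.

Answer: D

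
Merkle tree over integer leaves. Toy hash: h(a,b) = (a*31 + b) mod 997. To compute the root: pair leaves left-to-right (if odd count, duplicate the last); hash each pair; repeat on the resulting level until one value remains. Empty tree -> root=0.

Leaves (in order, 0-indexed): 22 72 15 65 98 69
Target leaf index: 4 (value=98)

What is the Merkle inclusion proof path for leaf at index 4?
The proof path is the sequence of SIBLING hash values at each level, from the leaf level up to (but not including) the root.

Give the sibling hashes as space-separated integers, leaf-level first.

Answer: 69 116 973

Derivation:
L0 (leaves): [22, 72, 15, 65, 98, 69], target index=4
L1: h(22,72)=(22*31+72)%997=754 [pair 0] h(15,65)=(15*31+65)%997=530 [pair 1] h(98,69)=(98*31+69)%997=116 [pair 2] -> [754, 530, 116]
  Sibling for proof at L0: 69
L2: h(754,530)=(754*31+530)%997=973 [pair 0] h(116,116)=(116*31+116)%997=721 [pair 1] -> [973, 721]
  Sibling for proof at L1: 116
L3: h(973,721)=(973*31+721)%997=974 [pair 0] -> [974]
  Sibling for proof at L2: 973
Root: 974
Proof path (sibling hashes from leaf to root): [69, 116, 973]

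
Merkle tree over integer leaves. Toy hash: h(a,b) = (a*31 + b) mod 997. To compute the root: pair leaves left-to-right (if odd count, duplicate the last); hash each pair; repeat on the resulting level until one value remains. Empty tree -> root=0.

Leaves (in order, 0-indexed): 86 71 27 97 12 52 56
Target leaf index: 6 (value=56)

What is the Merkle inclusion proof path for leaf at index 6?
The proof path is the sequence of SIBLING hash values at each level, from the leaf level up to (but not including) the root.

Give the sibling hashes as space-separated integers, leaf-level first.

Answer: 56 424 39

Derivation:
L0 (leaves): [86, 71, 27, 97, 12, 52, 56], target index=6
L1: h(86,71)=(86*31+71)%997=743 [pair 0] h(27,97)=(27*31+97)%997=934 [pair 1] h(12,52)=(12*31+52)%997=424 [pair 2] h(56,56)=(56*31+56)%997=795 [pair 3] -> [743, 934, 424, 795]
  Sibling for proof at L0: 56
L2: h(743,934)=(743*31+934)%997=39 [pair 0] h(424,795)=(424*31+795)%997=978 [pair 1] -> [39, 978]
  Sibling for proof at L1: 424
L3: h(39,978)=(39*31+978)%997=193 [pair 0] -> [193]
  Sibling for proof at L2: 39
Root: 193
Proof path (sibling hashes from leaf to root): [56, 424, 39]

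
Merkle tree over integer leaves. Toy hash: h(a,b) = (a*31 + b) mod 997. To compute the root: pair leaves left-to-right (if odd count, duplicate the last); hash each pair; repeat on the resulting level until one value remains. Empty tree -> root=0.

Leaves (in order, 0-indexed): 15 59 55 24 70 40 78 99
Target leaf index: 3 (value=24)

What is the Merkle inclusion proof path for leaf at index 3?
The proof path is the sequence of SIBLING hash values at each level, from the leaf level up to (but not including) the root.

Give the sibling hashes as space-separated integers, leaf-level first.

Answer: 55 524 240

Derivation:
L0 (leaves): [15, 59, 55, 24, 70, 40, 78, 99], target index=3
L1: h(15,59)=(15*31+59)%997=524 [pair 0] h(55,24)=(55*31+24)%997=732 [pair 1] h(70,40)=(70*31+40)%997=216 [pair 2] h(78,99)=(78*31+99)%997=523 [pair 3] -> [524, 732, 216, 523]
  Sibling for proof at L0: 55
L2: h(524,732)=(524*31+732)%997=27 [pair 0] h(216,523)=(216*31+523)%997=240 [pair 1] -> [27, 240]
  Sibling for proof at L1: 524
L3: h(27,240)=(27*31+240)%997=80 [pair 0] -> [80]
  Sibling for proof at L2: 240
Root: 80
Proof path (sibling hashes from leaf to root): [55, 524, 240]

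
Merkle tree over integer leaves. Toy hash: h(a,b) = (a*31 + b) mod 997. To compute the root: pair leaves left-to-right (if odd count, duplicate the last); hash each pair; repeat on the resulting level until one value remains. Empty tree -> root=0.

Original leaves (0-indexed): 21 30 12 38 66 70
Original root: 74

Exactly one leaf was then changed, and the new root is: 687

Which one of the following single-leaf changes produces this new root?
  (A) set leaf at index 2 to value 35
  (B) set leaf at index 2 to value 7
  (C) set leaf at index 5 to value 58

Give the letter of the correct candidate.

Original leaves: [21, 30, 12, 38, 66, 70]
Target new root: 687
Try each candidate change and compute the resulting root:
Candidate A: set leaf[2] = 35 -> leaves = [21, 30, 35, 38, 66, 70]
  L0: [21, 30, 35, 38, 66, 70]
  L1: h(21,30)=(21*31+30)%997=681 h(35,38)=(35*31+38)%997=126 h(66,70)=(66*31+70)%997=122 -> [681, 126, 122]
  L2: h(681,126)=(681*31+126)%997=300 h(122,122)=(122*31+122)%997=913 -> [300, 913]
  L3: h(300,913)=(300*31+913)%997=243 -> [243]
  root = 243 != target 687
Candidate B: set leaf[2] = 7 -> leaves = [21, 30, 7, 38, 66, 70]
  L0: [21, 30, 7, 38, 66, 70]
  L1: h(21,30)=(21*31+30)%997=681 h(7,38)=(7*31+38)%997=255 h(66,70)=(66*31+70)%997=122 -> [681, 255, 122]
  L2: h(681,255)=(681*31+255)%997=429 h(122,122)=(122*31+122)%997=913 -> [429, 913]
  L3: h(429,913)=(429*31+913)%997=254 -> [254]
  root = 254 != target 687
Candidate C: set leaf[5] = 58 -> leaves = [21, 30, 12, 38, 66, 58]
  L0: [21, 30, 12, 38, 66, 58]
  L1: h(21,30)=(21*31+30)%997=681 h(12,38)=(12*31+38)%997=410 h(66,58)=(66*31+58)%997=110 -> [681, 410, 110]
  L2: h(681,410)=(681*31+410)%997=584 h(110,110)=(110*31+110)%997=529 -> [584, 529]
  L3: h(584,529)=(584*31+529)%997=687 -> [687]
  root = 687 == target 687  ** MATCH **
Candidate C produces the target root.

Answer: C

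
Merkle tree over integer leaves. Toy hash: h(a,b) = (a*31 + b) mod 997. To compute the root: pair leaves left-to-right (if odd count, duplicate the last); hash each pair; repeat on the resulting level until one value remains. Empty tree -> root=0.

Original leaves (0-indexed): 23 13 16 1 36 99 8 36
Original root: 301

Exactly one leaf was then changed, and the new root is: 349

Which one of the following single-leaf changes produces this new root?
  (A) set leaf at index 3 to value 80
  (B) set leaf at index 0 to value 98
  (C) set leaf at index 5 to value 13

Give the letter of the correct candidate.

Original leaves: [23, 13, 16, 1, 36, 99, 8, 36]
Target new root: 349
Try each candidate change and compute the resulting root:
Candidate A: set leaf[3] = 80 -> leaves = [23, 13, 16, 80, 36, 99, 8, 36]
  L0: [23, 13, 16, 80, 36, 99, 8, 36]
  L1: h(23,13)=(23*31+13)%997=726 h(16,80)=(16*31+80)%997=576 h(36,99)=(36*31+99)%997=218 h(8,36)=(8*31+36)%997=284 -> [726, 576, 218, 284]
  L2: h(726,576)=(726*31+576)%997=151 h(218,284)=(218*31+284)%997=63 -> [151, 63]
  L3: h(151,63)=(151*31+63)%997=756 -> [756]
  root = 756 != target 349
Candidate B: set leaf[0] = 98 -> leaves = [98, 13, 16, 1, 36, 99, 8, 36]
  L0: [98, 13, 16, 1, 36, 99, 8, 36]
  L1: h(98,13)=(98*31+13)%997=60 h(16,1)=(16*31+1)%997=497 h(36,99)=(36*31+99)%997=218 h(8,36)=(8*31+36)%997=284 -> [60, 497, 218, 284]
  L2: h(60,497)=(60*31+497)%997=363 h(218,284)=(218*31+284)%997=63 -> [363, 63]
  L3: h(363,63)=(363*31+63)%997=349 -> [349]
  root = 349 == target 349  ** MATCH **
Candidate C: set leaf[5] = 13 -> leaves = [23, 13, 16, 1, 36, 13, 8, 36]
  L0: [23, 13, 16, 1, 36, 13, 8, 36]
  L1: h(23,13)=(23*31+13)%997=726 h(16,1)=(16*31+1)%997=497 h(36,13)=(36*31+13)%997=132 h(8,36)=(8*31+36)%997=284 -> [726, 497, 132, 284]
  L2: h(726,497)=(726*31+497)%997=72 h(132,284)=(132*31+284)%997=388 -> [72, 388]
  L3: h(72,388)=(72*31+388)%997=626 -> [626]
  root = 626 != target 349
Candidate B produces the target root.

Answer: B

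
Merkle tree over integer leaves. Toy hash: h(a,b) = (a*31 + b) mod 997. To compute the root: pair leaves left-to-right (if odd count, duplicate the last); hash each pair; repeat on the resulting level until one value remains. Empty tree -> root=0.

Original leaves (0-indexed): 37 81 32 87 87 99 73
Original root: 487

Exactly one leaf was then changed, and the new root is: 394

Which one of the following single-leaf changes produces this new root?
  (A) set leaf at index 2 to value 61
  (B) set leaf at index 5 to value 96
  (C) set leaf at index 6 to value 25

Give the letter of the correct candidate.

Original leaves: [37, 81, 32, 87, 87, 99, 73]
Target new root: 394
Try each candidate change and compute the resulting root:
Candidate A: set leaf[2] = 61 -> leaves = [37, 81, 61, 87, 87, 99, 73]
  L0: [37, 81, 61, 87, 87, 99, 73]
  L1: h(37,81)=(37*31+81)%997=231 h(61,87)=(61*31+87)%997=981 h(87,99)=(87*31+99)%997=802 h(73,73)=(73*31+73)%997=342 -> [231, 981, 802, 342]
  L2: h(231,981)=(231*31+981)%997=166 h(802,342)=(802*31+342)%997=279 -> [166, 279]
  L3: h(166,279)=(166*31+279)%997=440 -> [440]
  root = 440 != target 394
Candidate B: set leaf[5] = 96 -> leaves = [37, 81, 32, 87, 87, 96, 73]
  L0: [37, 81, 32, 87, 87, 96, 73]
  L1: h(37,81)=(37*31+81)%997=231 h(32,87)=(32*31+87)%997=82 h(87,96)=(87*31+96)%997=799 h(73,73)=(73*31+73)%997=342 -> [231, 82, 799, 342]
  L2: h(231,82)=(231*31+82)%997=264 h(799,342)=(799*31+342)%997=186 -> [264, 186]
  L3: h(264,186)=(264*31+186)%997=394 -> [394]
  root = 394 == target 394  ** MATCH **
Candidate C: set leaf[6] = 25 -> leaves = [37, 81, 32, 87, 87, 99, 25]
  L0: [37, 81, 32, 87, 87, 99, 25]
  L1: h(37,81)=(37*31+81)%997=231 h(32,87)=(32*31+87)%997=82 h(87,99)=(87*31+99)%997=802 h(25,25)=(25*31+25)%997=800 -> [231, 82, 802, 800]
  L2: h(231,82)=(231*31+82)%997=264 h(802,800)=(802*31+800)%997=737 -> [264, 737]
  L3: h(264,737)=(264*31+737)%997=945 -> [945]
  root = 945 != target 394
Candidate B produces the target root.

Answer: B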